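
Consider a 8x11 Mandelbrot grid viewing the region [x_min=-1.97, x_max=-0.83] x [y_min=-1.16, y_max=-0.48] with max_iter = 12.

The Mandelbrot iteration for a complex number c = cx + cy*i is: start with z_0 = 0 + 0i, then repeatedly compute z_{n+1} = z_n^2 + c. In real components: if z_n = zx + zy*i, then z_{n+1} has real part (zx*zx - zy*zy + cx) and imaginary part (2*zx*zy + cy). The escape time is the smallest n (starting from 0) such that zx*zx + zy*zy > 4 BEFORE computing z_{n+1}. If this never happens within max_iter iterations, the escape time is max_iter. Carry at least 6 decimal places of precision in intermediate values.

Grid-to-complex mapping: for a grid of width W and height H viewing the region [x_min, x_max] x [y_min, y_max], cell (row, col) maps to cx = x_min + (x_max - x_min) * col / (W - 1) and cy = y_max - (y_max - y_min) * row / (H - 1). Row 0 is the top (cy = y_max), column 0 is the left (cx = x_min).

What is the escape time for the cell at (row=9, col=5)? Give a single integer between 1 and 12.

z_0 = 0 + 0i, c = -1.1557 + -1.0920i
Iter 1: z = -1.1557 + -1.0920i, |z|^2 = 2.5281
Iter 2: z = -1.0125 + 1.4321i, |z|^2 = 3.0760
Iter 3: z = -2.1814 + -3.9920i, |z|^2 = 20.6944
Escaped at iteration 3

Answer: 3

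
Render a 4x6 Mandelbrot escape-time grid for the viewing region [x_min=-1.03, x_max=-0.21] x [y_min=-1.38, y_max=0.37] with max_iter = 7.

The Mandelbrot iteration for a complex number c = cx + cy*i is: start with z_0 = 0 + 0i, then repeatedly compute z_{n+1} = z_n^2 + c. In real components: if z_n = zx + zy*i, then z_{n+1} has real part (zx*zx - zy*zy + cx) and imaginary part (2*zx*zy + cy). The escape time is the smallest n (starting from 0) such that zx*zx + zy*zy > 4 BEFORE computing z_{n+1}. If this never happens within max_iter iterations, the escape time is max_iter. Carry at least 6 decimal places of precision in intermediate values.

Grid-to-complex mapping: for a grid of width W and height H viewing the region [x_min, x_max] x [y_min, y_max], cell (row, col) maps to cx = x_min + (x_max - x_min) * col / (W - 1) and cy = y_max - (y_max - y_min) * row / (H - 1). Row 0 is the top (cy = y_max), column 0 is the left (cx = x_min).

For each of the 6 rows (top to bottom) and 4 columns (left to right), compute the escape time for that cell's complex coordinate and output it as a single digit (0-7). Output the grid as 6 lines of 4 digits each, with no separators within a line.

(row=0, col=0): c = -1.0300 + 0.3700i → escape time 7
(row=0, col=1): c = -0.7567 + 0.3700i → escape time 7
(row=0, col=2): c = -0.4833 + 0.3700i → escape time 7
(row=0, col=3): c = -0.2100 + 0.3700i → escape time 7
(row=1, col=0): c = -1.0300 + 0.0200i → escape time 7
(row=1, col=1): c = -0.7567 + 0.0200i → escape time 7
(row=1, col=2): c = -0.4833 + 0.0200i → escape time 7
(row=1, col=3): c = -0.2100 + 0.0200i → escape time 7
(row=2, col=0): c = -1.0300 + -0.3300i → escape time 7
(row=2, col=1): c = -0.7567 + -0.3300i → escape time 7
(row=2, col=2): c = -0.4833 + -0.3300i → escape time 7
(row=2, col=3): c = -0.2100 + -0.3300i → escape time 7
(row=3, col=0): c = -1.0300 + -0.6800i → escape time 4
(row=3, col=1): c = -0.7567 + -0.6800i → escape time 5
(row=3, col=2): c = -0.4833 + -0.6800i → escape time 7
(row=3, col=3): c = -0.2100 + -0.6800i → escape time 7
(row=4, col=0): c = -1.0300 + -1.0300i → escape time 3
(row=4, col=1): c = -0.7567 + -1.0300i → escape time 3
(row=4, col=2): c = -0.4833 + -1.0300i → escape time 4
(row=4, col=3): c = -0.2100 + -1.0300i → escape time 7
(row=5, col=0): c = -1.0300 + -1.3800i → escape time 2
(row=5, col=1): c = -0.7567 + -1.3800i → escape time 2
(row=5, col=2): c = -0.4833 + -1.3800i → escape time 2
(row=5, col=3): c = -0.2100 + -1.3800i → escape time 2

Answer: 7777
7777
7777
4577
3347
2222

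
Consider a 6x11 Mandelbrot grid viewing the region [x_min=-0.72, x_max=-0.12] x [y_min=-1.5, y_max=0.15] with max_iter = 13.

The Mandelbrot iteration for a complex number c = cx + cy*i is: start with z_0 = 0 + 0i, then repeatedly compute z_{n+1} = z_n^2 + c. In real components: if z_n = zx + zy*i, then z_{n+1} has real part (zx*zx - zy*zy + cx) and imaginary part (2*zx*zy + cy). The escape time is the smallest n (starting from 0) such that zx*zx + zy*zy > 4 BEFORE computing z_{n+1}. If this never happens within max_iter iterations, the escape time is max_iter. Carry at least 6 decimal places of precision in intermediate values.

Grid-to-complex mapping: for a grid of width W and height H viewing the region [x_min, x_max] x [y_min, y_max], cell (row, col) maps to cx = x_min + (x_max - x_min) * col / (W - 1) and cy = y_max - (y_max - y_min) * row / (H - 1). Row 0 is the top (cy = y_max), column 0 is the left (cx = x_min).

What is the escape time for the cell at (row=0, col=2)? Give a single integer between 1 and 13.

z_0 = 0 + 0i, c = -0.4800 + 0.1500i
Iter 1: z = -0.4800 + 0.1500i, |z|^2 = 0.2529
Iter 2: z = -0.2721 + 0.0060i, |z|^2 = 0.0741
Iter 3: z = -0.4060 + 0.1467i, |z|^2 = 0.1864
Iter 4: z = -0.3367 + 0.0309i, |z|^2 = 0.1143
Iter 5: z = -0.3676 + 0.1292i, |z|^2 = 0.1518
Iter 6: z = -0.3616 + 0.0550i, |z|^2 = 0.1338
Iter 7: z = -0.3523 + 0.1102i, |z|^2 = 0.1363
Iter 8: z = -0.3680 + 0.0723i, |z|^2 = 0.1407
Iter 9: z = -0.3498 + 0.0968i, |z|^2 = 0.1317
Iter 10: z = -0.3670 + 0.0823i, |z|^2 = 0.1415
Iter 11: z = -0.3521 + 0.0896i, |z|^2 = 0.1320
Iter 12: z = -0.3641 + 0.0869i, |z|^2 = 0.1401

Answer: 13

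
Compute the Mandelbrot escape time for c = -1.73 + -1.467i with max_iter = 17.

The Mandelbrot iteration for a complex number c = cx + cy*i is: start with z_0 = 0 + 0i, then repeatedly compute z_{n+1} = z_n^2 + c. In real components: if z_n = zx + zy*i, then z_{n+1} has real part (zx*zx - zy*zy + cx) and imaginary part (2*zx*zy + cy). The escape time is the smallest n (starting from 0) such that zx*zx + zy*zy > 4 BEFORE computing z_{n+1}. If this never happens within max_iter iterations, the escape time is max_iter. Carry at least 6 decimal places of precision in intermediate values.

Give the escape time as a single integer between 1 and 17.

z_0 = 0 + 0i, c = -1.7300 + -1.4670i
Iter 1: z = -1.7300 + -1.4670i, |z|^2 = 5.1450
Escaped at iteration 1

Answer: 1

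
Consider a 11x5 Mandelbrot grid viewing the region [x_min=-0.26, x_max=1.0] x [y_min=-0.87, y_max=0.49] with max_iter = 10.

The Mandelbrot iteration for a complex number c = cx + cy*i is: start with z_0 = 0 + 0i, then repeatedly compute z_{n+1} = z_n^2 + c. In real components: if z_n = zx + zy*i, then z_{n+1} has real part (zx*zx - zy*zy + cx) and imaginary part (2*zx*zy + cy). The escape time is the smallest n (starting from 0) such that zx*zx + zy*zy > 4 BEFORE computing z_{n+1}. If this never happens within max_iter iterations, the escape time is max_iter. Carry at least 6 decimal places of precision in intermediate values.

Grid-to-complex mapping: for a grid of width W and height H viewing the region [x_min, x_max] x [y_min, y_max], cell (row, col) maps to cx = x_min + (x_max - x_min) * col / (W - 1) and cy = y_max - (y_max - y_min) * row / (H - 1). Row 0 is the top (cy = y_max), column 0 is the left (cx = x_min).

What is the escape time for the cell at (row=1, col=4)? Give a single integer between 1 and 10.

Answer: 10

Derivation:
z_0 = 0 + 0i, c = 0.2440 + 0.1500i
Iter 1: z = 0.2440 + 0.1500i, |z|^2 = 0.0820
Iter 2: z = 0.2810 + 0.2232i, |z|^2 = 0.1288
Iter 3: z = 0.2732 + 0.2755i, |z|^2 = 0.1505
Iter 4: z = 0.2427 + 0.3005i, |z|^2 = 0.1492
Iter 5: z = 0.2126 + 0.2959i, |z|^2 = 0.1328
Iter 6: z = 0.2017 + 0.2758i, |z|^2 = 0.1167
Iter 7: z = 0.2086 + 0.2612i, |z|^2 = 0.1118
Iter 8: z = 0.2193 + 0.2590i, |z|^2 = 0.1151
Iter 9: z = 0.2250 + 0.2636i, |z|^2 = 0.1201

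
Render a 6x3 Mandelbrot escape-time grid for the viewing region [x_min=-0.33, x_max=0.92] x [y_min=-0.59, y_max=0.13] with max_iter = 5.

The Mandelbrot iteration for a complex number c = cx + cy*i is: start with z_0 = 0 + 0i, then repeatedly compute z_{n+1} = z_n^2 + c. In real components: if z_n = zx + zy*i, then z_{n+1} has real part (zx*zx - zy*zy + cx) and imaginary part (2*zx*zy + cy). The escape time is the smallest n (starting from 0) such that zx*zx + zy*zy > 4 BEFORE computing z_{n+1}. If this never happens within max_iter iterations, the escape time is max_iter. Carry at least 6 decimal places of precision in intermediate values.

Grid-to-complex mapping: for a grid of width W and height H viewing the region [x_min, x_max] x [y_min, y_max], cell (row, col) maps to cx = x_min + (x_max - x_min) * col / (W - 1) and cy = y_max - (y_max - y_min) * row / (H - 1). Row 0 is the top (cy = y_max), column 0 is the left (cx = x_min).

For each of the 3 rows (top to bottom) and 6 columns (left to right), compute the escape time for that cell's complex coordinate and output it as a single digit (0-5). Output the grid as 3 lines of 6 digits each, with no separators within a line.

Answer: 555543
555533
555532

Derivation:
(row=0, col=0): c = -0.3300 + 0.1300i → escape time 5
(row=0, col=1): c = -0.0800 + 0.1300i → escape time 5
(row=0, col=2): c = 0.1700 + 0.1300i → escape time 5
(row=0, col=3): c = 0.4200 + 0.1300i → escape time 5
(row=0, col=4): c = 0.6700 + 0.1300i → escape time 4
(row=0, col=5): c = 0.9200 + 0.1300i → escape time 3
(row=1, col=0): c = -0.3300 + -0.2300i → escape time 5
(row=1, col=1): c = -0.0800 + -0.2300i → escape time 5
(row=1, col=2): c = 0.1700 + -0.2300i → escape time 5
(row=1, col=3): c = 0.4200 + -0.2300i → escape time 5
(row=1, col=4): c = 0.6700 + -0.2300i → escape time 3
(row=1, col=5): c = 0.9200 + -0.2300i → escape time 3
(row=2, col=0): c = -0.3300 + -0.5900i → escape time 5
(row=2, col=1): c = -0.0800 + -0.5900i → escape time 5
(row=2, col=2): c = 0.1700 + -0.5900i → escape time 5
(row=2, col=3): c = 0.4200 + -0.5900i → escape time 5
(row=2, col=4): c = 0.6700 + -0.5900i → escape time 3
(row=2, col=5): c = 0.9200 + -0.5900i → escape time 2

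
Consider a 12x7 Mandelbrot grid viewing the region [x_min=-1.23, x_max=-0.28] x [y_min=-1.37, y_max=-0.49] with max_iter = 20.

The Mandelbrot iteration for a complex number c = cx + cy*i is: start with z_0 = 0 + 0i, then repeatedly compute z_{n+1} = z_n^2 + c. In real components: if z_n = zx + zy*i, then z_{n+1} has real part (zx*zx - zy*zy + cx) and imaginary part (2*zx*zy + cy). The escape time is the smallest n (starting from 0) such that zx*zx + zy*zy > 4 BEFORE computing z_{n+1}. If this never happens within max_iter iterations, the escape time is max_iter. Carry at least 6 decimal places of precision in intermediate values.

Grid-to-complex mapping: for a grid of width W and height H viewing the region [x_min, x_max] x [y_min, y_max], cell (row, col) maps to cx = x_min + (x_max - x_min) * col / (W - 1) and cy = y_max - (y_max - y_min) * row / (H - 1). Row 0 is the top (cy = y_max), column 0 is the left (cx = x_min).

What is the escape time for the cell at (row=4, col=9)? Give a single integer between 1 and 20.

Answer: 4

Derivation:
z_0 = 0 + 0i, c = -0.4527 + -1.0767i
Iter 1: z = -0.4527 + -1.0767i, |z|^2 = 1.3642
Iter 2: z = -1.4070 + -0.1018i, |z|^2 = 1.9899
Iter 3: z = 1.5165 + -0.7902i, |z|^2 = 2.9242
Iter 4: z = 1.2226 + -3.4734i, |z|^2 = 13.5592
Escaped at iteration 4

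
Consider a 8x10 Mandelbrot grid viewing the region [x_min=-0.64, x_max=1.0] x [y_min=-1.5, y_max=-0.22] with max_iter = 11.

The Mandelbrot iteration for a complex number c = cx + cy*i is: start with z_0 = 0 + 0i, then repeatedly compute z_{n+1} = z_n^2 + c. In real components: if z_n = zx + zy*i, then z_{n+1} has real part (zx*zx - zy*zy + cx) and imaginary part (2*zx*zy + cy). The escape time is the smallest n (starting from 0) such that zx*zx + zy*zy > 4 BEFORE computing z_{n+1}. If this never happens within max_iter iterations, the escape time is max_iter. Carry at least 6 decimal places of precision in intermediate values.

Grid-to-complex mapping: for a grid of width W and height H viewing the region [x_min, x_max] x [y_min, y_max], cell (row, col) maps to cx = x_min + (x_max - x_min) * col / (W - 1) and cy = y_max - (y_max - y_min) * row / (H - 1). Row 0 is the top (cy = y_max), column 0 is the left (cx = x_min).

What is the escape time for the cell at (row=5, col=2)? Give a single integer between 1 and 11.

z_0 = 0 + 0i, c = -0.1714 + -0.9311i
Iter 1: z = -0.1714 + -0.9311i, |z|^2 = 0.8964
Iter 2: z = -1.0090 + -0.6119i, |z|^2 = 1.3925
Iter 3: z = 0.4723 + 0.3037i, |z|^2 = 0.3153
Iter 4: z = -0.0406 + -0.6443i, |z|^2 = 0.4168
Iter 5: z = -0.5849 + -0.8788i, |z|^2 = 1.1144
Iter 6: z = -0.6016 + 0.0969i, |z|^2 = 0.3714
Iter 7: z = 0.1812 + -1.0477i, |z|^2 = 1.1305
Iter 8: z = -1.2363 + -1.3107i, |z|^2 = 3.2464
Iter 9: z = -0.3610 + 2.3098i, |z|^2 = 5.4653
Escaped at iteration 9

Answer: 9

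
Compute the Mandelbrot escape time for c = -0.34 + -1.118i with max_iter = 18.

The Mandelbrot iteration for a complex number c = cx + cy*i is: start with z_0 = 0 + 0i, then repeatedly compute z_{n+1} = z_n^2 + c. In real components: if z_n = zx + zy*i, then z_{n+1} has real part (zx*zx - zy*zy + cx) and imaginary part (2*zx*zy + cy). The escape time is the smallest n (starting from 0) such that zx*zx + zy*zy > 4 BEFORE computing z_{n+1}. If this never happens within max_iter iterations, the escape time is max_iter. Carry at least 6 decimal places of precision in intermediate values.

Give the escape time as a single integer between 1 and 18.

Answer: 4

Derivation:
z_0 = 0 + 0i, c = -0.3400 + -1.1180i
Iter 1: z = -0.3400 + -1.1180i, |z|^2 = 1.3655
Iter 2: z = -1.4743 + -0.3578i, |z|^2 = 2.3016
Iter 3: z = 1.7056 + -0.0631i, |z|^2 = 2.9132
Iter 4: z = 2.5652 + -1.3332i, |z|^2 = 8.3579
Escaped at iteration 4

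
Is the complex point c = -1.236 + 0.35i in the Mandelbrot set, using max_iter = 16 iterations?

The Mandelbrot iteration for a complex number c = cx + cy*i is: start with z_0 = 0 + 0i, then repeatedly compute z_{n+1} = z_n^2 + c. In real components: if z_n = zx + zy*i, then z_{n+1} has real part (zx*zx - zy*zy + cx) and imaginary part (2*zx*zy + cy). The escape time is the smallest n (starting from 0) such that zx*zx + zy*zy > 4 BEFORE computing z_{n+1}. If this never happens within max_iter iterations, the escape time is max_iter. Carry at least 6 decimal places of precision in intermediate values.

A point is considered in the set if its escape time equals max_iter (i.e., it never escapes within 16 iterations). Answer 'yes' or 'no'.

Answer: no

Derivation:
z_0 = 0 + 0i, c = -1.2360 + 0.3500i
Iter 1: z = -1.2360 + 0.3500i, |z|^2 = 1.6502
Iter 2: z = 0.1692 + -0.5152i, |z|^2 = 0.2941
Iter 3: z = -1.4728 + 0.1757i, |z|^2 = 2.2000
Iter 4: z = 0.9023 + -0.1674i, |z|^2 = 0.8422
Iter 5: z = -0.4499 + 0.0479i, |z|^2 = 0.2047
Iter 6: z = -1.0359 + 0.3069i, |z|^2 = 1.1673
Iter 7: z = -0.2572 + -0.2859i, |z|^2 = 0.1479
Iter 8: z = -1.2516 + 0.4970i, |z|^2 = 1.8136
Iter 9: z = 0.0835 + -0.8942i, |z|^2 = 0.8065
Iter 10: z = -2.0286 + 0.2007i, |z|^2 = 4.1555
Escaped at iteration 10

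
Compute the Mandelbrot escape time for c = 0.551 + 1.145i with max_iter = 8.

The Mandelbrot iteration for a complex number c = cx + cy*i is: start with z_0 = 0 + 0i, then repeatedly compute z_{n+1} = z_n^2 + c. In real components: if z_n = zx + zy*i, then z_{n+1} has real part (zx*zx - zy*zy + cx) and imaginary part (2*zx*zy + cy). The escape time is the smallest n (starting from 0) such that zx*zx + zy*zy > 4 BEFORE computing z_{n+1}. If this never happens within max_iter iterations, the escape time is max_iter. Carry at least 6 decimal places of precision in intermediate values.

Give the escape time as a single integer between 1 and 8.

z_0 = 0 + 0i, c = 0.5510 + 1.1450i
Iter 1: z = 0.5510 + 1.1450i, |z|^2 = 1.6146
Iter 2: z = -0.4564 + 2.4068i, |z|^2 = 6.0010
Escaped at iteration 2

Answer: 2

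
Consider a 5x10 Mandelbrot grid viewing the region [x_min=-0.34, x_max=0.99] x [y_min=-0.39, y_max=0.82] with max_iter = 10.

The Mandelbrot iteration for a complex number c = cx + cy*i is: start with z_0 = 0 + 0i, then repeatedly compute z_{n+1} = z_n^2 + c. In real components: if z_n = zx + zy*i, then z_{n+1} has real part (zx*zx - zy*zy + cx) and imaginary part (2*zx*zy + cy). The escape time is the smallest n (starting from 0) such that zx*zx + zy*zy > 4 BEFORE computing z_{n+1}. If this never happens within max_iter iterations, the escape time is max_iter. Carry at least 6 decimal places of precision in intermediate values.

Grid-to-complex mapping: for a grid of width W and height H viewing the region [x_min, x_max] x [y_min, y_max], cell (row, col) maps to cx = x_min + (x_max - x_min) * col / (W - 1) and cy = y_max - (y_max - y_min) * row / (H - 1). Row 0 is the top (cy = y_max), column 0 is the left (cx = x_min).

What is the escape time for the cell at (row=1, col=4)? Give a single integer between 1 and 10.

Answer: 2

Derivation:
z_0 = 0 + 0i, c = 0.9900 + 0.6856i
Iter 1: z = 0.9900 + 0.6856i, |z|^2 = 1.4501
Iter 2: z = 1.5001 + 2.0430i, |z|^2 = 6.4240
Escaped at iteration 2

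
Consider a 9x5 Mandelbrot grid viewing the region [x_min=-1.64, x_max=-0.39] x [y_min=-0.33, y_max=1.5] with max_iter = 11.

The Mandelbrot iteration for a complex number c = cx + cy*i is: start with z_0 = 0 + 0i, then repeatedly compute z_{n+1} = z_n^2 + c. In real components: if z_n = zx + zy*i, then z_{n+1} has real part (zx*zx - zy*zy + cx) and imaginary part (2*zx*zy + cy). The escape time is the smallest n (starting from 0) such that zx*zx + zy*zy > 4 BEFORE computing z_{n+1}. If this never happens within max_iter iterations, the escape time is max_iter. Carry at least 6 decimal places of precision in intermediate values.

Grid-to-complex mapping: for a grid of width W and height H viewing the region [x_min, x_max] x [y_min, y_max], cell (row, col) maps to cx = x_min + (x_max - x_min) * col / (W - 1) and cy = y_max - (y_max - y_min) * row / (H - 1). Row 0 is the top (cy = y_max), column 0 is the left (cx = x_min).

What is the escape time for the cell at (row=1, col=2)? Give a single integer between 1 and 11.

Answer: 3

Derivation:
z_0 = 0 + 0i, c = -1.3275 + 1.0425i
Iter 1: z = -1.3275 + 1.0425i, |z|^2 = 2.8491
Iter 2: z = -0.6521 + -1.7253i, |z|^2 = 3.4020
Iter 3: z = -3.8791 + 3.2925i, |z|^2 = 25.8882
Escaped at iteration 3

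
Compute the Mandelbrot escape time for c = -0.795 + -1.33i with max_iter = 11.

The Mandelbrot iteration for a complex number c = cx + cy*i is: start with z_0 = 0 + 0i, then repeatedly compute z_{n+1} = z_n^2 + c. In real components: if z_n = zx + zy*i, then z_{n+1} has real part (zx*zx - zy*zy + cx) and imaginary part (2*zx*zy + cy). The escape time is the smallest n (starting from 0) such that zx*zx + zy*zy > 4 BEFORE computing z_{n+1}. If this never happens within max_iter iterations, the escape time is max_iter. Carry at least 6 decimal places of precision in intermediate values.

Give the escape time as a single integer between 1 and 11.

z_0 = 0 + 0i, c = -0.7950 + -1.3300i
Iter 1: z = -0.7950 + -1.3300i, |z|^2 = 2.4009
Iter 2: z = -1.9319 + 0.7847i, |z|^2 = 4.3479
Escaped at iteration 2

Answer: 2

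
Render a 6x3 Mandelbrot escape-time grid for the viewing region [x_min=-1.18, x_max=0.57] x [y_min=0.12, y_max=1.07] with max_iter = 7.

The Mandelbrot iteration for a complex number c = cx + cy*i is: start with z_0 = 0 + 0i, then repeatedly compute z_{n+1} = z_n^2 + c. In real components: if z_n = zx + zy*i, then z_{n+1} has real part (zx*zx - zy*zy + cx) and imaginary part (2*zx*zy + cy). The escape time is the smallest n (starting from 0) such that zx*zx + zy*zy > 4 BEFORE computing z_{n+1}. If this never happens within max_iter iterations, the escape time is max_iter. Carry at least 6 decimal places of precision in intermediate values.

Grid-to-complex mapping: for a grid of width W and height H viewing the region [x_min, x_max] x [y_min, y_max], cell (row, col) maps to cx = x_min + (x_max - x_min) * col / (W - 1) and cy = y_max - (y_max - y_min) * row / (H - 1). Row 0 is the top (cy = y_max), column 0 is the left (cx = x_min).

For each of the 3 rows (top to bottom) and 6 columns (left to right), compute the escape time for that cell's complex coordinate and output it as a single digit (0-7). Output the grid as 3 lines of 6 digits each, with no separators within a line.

Answer: 334732
457773
777774

Derivation:
(row=0, col=0): c = -1.1800 + 1.0700i → escape time 3
(row=0, col=1): c = -0.8300 + 1.0700i → escape time 3
(row=0, col=2): c = -0.4800 + 1.0700i → escape time 4
(row=0, col=3): c = -0.1300 + 1.0700i → escape time 7
(row=0, col=4): c = 0.2200 + 1.0700i → escape time 3
(row=0, col=5): c = 0.5700 + 1.0700i → escape time 2
(row=1, col=0): c = -1.1800 + 0.5950i → escape time 4
(row=1, col=1): c = -0.8300 + 0.5950i → escape time 5
(row=1, col=2): c = -0.4800 + 0.5950i → escape time 7
(row=1, col=3): c = -0.1300 + 0.5950i → escape time 7
(row=1, col=4): c = 0.2200 + 0.5950i → escape time 7
(row=1, col=5): c = 0.5700 + 0.5950i → escape time 3
(row=2, col=0): c = -1.1800 + 0.1200i → escape time 7
(row=2, col=1): c = -0.8300 + 0.1200i → escape time 7
(row=2, col=2): c = -0.4800 + 0.1200i → escape time 7
(row=2, col=3): c = -0.1300 + 0.1200i → escape time 7
(row=2, col=4): c = 0.2200 + 0.1200i → escape time 7
(row=2, col=5): c = 0.5700 + 0.1200i → escape time 4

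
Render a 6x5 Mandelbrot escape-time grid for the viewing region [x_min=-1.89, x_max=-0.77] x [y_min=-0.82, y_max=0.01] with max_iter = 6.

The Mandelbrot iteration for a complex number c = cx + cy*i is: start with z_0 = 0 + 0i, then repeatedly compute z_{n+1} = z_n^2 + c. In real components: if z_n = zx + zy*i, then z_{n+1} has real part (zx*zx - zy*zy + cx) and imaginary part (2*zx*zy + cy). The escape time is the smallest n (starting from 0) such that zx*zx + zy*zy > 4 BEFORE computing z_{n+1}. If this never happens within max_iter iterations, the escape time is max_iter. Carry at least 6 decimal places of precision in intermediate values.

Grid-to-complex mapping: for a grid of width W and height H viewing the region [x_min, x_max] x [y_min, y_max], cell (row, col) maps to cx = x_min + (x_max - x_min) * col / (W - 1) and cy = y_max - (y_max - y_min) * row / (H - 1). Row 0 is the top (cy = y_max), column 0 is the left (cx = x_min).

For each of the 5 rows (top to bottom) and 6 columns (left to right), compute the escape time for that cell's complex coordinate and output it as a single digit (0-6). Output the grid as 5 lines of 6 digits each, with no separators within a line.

(row=0, col=0): c = -1.8900 + 0.0100i → escape time 6
(row=0, col=1): c = -1.6660 + 0.0100i → escape time 6
(row=0, col=2): c = -1.4420 + 0.0100i → escape time 6
(row=0, col=3): c = -1.2180 + 0.0100i → escape time 6
(row=0, col=4): c = -0.9940 + 0.0100i → escape time 6
(row=0, col=5): c = -0.7700 + 0.0100i → escape time 6
(row=1, col=0): c = -1.8900 + -0.1975i → escape time 4
(row=1, col=1): c = -1.6660 + -0.1975i → escape time 4
(row=1, col=2): c = -1.4420 + -0.1975i → escape time 5
(row=1, col=3): c = -1.2180 + -0.1975i → escape time 6
(row=1, col=4): c = -0.9940 + -0.1975i → escape time 6
(row=1, col=5): c = -0.7700 + -0.1975i → escape time 6
(row=2, col=0): c = -1.8900 + -0.4050i → escape time 3
(row=2, col=1): c = -1.6660 + -0.4050i → escape time 3
(row=2, col=2): c = -1.4420 + -0.4050i → escape time 4
(row=2, col=3): c = -1.2180 + -0.4050i → escape time 6
(row=2, col=4): c = -0.9940 + -0.4050i → escape time 6
(row=2, col=5): c = -0.7700 + -0.4050i → escape time 6
(row=3, col=0): c = -1.8900 + -0.6125i → escape time 2
(row=3, col=1): c = -1.6660 + -0.6125i → escape time 3
(row=3, col=2): c = -1.4420 + -0.6125i → escape time 3
(row=3, col=3): c = -1.2180 + -0.6125i → escape time 3
(row=3, col=4): c = -0.9940 + -0.6125i → escape time 4
(row=3, col=5): c = -0.7700 + -0.6125i → escape time 5
(row=4, col=0): c = -1.8900 + -0.8200i → escape time 1
(row=4, col=1): c = -1.6660 + -0.8200i → escape time 3
(row=4, col=2): c = -1.4420 + -0.8200i → escape time 3
(row=4, col=3): c = -1.2180 + -0.8200i → escape time 3
(row=4, col=4): c = -0.9940 + -0.8200i → escape time 3
(row=4, col=5): c = -0.7700 + -0.8200i → escape time 4

Answer: 666666
445666
334666
233345
133334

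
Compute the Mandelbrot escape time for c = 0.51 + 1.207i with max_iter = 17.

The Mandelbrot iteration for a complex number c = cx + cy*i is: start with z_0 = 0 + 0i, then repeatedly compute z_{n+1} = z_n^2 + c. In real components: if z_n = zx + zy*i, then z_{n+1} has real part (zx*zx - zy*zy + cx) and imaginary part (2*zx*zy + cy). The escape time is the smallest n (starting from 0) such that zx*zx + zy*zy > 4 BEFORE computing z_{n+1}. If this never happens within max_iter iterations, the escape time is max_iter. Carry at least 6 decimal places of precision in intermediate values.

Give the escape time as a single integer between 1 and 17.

z_0 = 0 + 0i, c = 0.5100 + 1.2070i
Iter 1: z = 0.5100 + 1.2070i, |z|^2 = 1.7169
Iter 2: z = -0.6867 + 2.4381i, |z|^2 = 6.4162
Escaped at iteration 2

Answer: 2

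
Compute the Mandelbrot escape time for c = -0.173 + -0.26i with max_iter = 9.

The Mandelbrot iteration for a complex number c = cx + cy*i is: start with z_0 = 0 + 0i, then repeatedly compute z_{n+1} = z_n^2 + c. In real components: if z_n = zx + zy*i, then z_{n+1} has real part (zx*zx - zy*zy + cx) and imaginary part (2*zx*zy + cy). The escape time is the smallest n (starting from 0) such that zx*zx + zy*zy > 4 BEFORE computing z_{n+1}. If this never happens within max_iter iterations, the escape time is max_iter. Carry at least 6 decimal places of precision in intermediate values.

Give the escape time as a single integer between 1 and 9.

Answer: 9

Derivation:
z_0 = 0 + 0i, c = -0.1730 + -0.2600i
Iter 1: z = -0.1730 + -0.2600i, |z|^2 = 0.0975
Iter 2: z = -0.2107 + -0.1700i, |z|^2 = 0.0733
Iter 3: z = -0.1575 + -0.1884i, |z|^2 = 0.0603
Iter 4: z = -0.1837 + -0.2007i, |z|^2 = 0.0740
Iter 5: z = -0.1795 + -0.1863i, |z|^2 = 0.0669
Iter 6: z = -0.1755 + -0.1931i, |z|^2 = 0.0681
Iter 7: z = -0.1795 + -0.1922i, |z|^2 = 0.0692
Iter 8: z = -0.1777 + -0.1910i, |z|^2 = 0.0681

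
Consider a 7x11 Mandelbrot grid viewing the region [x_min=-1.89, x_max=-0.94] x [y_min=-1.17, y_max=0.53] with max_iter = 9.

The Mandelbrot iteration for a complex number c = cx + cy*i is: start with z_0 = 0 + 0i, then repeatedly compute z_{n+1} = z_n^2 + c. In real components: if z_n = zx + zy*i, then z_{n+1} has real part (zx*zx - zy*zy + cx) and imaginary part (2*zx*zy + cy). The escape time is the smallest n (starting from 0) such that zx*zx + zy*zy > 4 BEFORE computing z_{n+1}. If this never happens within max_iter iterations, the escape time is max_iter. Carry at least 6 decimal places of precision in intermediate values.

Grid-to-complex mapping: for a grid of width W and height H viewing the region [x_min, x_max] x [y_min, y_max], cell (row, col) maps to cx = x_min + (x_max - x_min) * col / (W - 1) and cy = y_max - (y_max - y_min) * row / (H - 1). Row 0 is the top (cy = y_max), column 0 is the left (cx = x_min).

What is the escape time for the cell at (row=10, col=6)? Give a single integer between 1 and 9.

z_0 = 0 + 0i, c = -0.9400 + -1.1700i
Iter 1: z = -0.9400 + -1.1700i, |z|^2 = 2.2525
Iter 2: z = -1.4253 + 1.0296i, |z|^2 = 3.0916
Iter 3: z = 0.0314 + -4.1050i, |z|^2 = 16.8518
Escaped at iteration 3

Answer: 3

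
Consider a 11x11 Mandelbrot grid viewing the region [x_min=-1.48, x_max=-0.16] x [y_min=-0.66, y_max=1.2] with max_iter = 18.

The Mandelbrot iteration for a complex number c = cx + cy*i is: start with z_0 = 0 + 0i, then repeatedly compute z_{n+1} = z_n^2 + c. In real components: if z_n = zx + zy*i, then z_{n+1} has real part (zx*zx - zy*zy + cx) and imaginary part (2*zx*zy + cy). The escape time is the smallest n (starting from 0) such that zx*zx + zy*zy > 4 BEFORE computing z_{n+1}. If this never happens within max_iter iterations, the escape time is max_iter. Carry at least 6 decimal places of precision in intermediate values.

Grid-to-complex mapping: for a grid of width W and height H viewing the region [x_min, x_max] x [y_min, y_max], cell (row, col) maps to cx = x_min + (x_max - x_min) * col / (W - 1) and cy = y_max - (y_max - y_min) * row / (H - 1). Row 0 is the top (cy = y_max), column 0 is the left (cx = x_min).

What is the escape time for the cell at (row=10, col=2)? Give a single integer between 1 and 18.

z_0 = 0 + 0i, c = -1.2160 + -0.6600i
Iter 1: z = -1.2160 + -0.6600i, |z|^2 = 1.9143
Iter 2: z = -0.1729 + 0.9451i, |z|^2 = 0.9232
Iter 3: z = -2.0793 + -0.9869i, |z|^2 = 5.2976
Escaped at iteration 3

Answer: 3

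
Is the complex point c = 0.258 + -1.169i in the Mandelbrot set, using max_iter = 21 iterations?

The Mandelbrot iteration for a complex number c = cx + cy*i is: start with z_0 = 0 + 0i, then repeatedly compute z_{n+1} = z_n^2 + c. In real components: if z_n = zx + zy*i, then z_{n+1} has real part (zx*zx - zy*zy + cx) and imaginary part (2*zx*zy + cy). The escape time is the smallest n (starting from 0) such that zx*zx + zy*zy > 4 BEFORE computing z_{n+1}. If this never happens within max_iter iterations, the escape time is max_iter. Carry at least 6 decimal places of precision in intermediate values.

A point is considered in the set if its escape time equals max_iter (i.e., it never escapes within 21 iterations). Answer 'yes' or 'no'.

z_0 = 0 + 0i, c = 0.2580 + -1.1690i
Iter 1: z = 0.2580 + -1.1690i, |z|^2 = 1.4331
Iter 2: z = -1.0420 + -1.7722i, |z|^2 = 4.2265
Escaped at iteration 2

Answer: no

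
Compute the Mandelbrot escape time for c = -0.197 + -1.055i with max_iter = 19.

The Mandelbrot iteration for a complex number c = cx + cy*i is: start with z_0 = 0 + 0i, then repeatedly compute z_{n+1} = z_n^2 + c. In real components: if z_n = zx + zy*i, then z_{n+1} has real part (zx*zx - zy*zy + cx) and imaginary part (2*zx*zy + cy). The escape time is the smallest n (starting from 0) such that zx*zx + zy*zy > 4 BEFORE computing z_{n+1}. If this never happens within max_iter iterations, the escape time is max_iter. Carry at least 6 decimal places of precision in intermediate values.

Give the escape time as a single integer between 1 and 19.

z_0 = 0 + 0i, c = -0.1970 + -1.0550i
Iter 1: z = -0.1970 + -1.0550i, |z|^2 = 1.1518
Iter 2: z = -1.2712 + -0.6393i, |z|^2 = 2.0247
Iter 3: z = 1.0102 + 0.5705i, |z|^2 = 1.3460
Iter 4: z = 0.4982 + 0.0976i, |z|^2 = 0.2577
Iter 5: z = 0.0417 + -0.9578i, |z|^2 = 0.9190
Iter 6: z = -1.1126 + -1.1348i, |z|^2 = 2.5256
Iter 7: z = -0.2470 + 1.4701i, |z|^2 = 2.2221
Iter 8: z = -2.2971 + -1.7812i, |z|^2 = 8.4493
Escaped at iteration 8

Answer: 8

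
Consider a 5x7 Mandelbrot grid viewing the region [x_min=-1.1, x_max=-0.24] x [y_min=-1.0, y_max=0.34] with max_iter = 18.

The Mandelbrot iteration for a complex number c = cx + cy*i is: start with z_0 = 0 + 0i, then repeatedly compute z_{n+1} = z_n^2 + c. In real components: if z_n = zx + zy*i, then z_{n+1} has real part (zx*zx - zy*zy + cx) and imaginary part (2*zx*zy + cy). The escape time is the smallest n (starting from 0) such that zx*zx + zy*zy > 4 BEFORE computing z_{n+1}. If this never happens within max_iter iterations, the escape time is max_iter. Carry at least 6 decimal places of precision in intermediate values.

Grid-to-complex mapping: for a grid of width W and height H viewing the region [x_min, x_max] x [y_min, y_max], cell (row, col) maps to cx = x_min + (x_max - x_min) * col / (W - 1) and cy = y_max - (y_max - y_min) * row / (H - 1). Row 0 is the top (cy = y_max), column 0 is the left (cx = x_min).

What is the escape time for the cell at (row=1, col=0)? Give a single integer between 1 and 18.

Answer: 18

Derivation:
z_0 = 0 + 0i, c = -1.1000 + 0.1167i
Iter 1: z = -1.1000 + 0.1167i, |z|^2 = 1.2236
Iter 2: z = 0.0964 + -0.1400i, |z|^2 = 0.0289
Iter 3: z = -1.1103 + 0.0897i, |z|^2 = 1.2408
Iter 4: z = 0.1247 + -0.0825i, |z|^2 = 0.0224
Iter 5: z = -1.0912 + 0.0961i, |z|^2 = 1.2000
Iter 6: z = 0.0816 + -0.0930i, |z|^2 = 0.0153
Iter 7: z = -1.1020 + 0.1015i, |z|^2 = 1.2247
Iter 8: z = 0.1041 + -0.1070i, |z|^2 = 0.0223
Iter 9: z = -1.1006 + 0.0944i, |z|^2 = 1.2203
Iter 10: z = 0.1024 + -0.0911i, |z|^2 = 0.0188
Iter 11: z = -1.0978 + 0.0980i, |z|^2 = 1.2148
Iter 12: z = 0.0956 + -0.0985i, |z|^2 = 0.0188
Iter 13: z = -1.1006 + 0.0978i, |z|^2 = 1.2208
Iter 14: z = 0.1017 + -0.0987i, |z|^2 = 0.0201
Iter 15: z = -1.0994 + 0.0966i, |z|^2 = 1.2180
Iter 16: z = 0.0993 + -0.0957i, |z|^2 = 0.0190
Iter 17: z = -1.0993 + 0.0976i, |z|^2 = 1.2180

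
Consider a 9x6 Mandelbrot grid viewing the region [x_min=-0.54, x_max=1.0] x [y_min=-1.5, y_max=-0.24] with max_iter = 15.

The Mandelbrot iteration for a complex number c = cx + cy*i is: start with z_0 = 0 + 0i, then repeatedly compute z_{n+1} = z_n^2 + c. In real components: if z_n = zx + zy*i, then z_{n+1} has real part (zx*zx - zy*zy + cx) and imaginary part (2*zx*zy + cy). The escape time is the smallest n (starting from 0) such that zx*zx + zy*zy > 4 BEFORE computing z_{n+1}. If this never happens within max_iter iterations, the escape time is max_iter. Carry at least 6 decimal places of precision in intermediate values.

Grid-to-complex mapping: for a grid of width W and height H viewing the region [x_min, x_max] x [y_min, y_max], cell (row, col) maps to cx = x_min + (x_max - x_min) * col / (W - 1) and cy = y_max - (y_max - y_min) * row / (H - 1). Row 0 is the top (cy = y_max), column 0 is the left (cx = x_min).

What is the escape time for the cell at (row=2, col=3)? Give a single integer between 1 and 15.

Answer: 9

Derivation:
z_0 = 0 + 0i, c = 0.0375 + -0.7440i
Iter 1: z = 0.0375 + -0.7440i, |z|^2 = 0.5549
Iter 2: z = -0.5146 + -0.7998i, |z|^2 = 0.9045
Iter 3: z = -0.3373 + 0.0792i, |z|^2 = 0.1201
Iter 4: z = 0.1450 + -0.7974i, |z|^2 = 0.6569
Iter 5: z = -0.5774 + -0.9753i, |z|^2 = 1.2846
Iter 6: z = -0.5803 + 0.3822i, |z|^2 = 0.4829
Iter 7: z = 0.2282 + -1.1876i, |z|^2 = 1.4625
Iter 8: z = -1.3209 + -1.2860i, |z|^2 = 3.3986
Iter 9: z = 0.1283 + 2.6534i, |z|^2 = 7.0570
Escaped at iteration 9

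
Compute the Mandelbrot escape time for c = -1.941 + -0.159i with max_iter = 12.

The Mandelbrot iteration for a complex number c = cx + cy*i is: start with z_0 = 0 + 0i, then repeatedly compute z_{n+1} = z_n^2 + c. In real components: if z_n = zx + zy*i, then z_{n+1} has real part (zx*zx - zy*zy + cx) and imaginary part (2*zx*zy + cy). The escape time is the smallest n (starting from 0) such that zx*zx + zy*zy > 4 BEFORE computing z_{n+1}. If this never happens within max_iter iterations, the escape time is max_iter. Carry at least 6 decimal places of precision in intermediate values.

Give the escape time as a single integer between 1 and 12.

Answer: 4

Derivation:
z_0 = 0 + 0i, c = -1.9410 + -0.1590i
Iter 1: z = -1.9410 + -0.1590i, |z|^2 = 3.7928
Iter 2: z = 1.8012 + 0.4582i, |z|^2 = 3.4543
Iter 3: z = 1.0933 + 1.4918i, |z|^2 = 3.4207
Iter 4: z = -2.9709 + 3.1030i, |z|^2 = 18.4551
Escaped at iteration 4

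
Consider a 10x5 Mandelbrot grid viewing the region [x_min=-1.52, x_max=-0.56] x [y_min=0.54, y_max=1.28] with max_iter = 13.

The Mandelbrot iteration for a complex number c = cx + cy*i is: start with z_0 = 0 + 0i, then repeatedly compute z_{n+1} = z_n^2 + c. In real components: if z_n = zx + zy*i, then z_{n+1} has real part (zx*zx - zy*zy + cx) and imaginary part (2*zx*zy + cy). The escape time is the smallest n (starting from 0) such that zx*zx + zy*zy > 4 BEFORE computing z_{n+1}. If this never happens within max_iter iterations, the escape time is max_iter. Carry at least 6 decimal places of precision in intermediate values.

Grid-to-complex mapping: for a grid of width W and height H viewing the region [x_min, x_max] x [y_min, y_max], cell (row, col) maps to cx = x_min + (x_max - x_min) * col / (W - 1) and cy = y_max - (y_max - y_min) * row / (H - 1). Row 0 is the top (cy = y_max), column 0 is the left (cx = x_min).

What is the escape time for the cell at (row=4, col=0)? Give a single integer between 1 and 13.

Answer: 3

Derivation:
z_0 = 0 + 0i, c = -1.5200 + 0.5400i
Iter 1: z = -1.5200 + 0.5400i, |z|^2 = 2.6020
Iter 2: z = 0.4988 + -1.1016i, |z|^2 = 1.4623
Iter 3: z = -2.4847 + -0.5590i, |z|^2 = 6.4863
Escaped at iteration 3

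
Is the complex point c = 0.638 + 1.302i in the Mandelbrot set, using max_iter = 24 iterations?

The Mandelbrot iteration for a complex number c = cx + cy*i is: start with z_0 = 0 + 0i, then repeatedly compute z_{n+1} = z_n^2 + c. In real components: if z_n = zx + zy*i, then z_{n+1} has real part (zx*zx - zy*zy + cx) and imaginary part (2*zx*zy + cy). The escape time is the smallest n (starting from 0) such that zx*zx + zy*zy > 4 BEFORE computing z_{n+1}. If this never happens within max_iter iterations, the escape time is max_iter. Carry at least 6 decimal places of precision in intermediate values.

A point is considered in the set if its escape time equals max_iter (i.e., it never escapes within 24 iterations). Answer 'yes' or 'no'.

Answer: no

Derivation:
z_0 = 0 + 0i, c = 0.6380 + 1.3020i
Iter 1: z = 0.6380 + 1.3020i, |z|^2 = 2.1022
Iter 2: z = -0.6502 + 2.9634i, |z|^2 = 9.2042
Escaped at iteration 2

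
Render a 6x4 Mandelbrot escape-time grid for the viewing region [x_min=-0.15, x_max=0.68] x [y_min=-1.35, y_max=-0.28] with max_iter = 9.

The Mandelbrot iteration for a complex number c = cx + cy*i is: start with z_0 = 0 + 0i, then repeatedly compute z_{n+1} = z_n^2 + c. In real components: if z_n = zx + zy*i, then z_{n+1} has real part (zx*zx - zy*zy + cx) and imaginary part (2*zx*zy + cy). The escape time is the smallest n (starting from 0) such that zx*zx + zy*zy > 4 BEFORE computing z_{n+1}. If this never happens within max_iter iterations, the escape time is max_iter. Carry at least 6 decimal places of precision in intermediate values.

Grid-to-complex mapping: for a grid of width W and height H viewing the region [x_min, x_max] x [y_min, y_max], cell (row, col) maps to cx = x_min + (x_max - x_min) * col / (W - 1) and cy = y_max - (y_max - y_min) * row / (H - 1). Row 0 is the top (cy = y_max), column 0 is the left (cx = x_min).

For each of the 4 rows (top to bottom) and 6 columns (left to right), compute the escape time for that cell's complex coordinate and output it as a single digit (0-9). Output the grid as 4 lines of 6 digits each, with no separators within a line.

(row=0, col=0): c = -0.1500 + -0.2800i → escape time 9
(row=0, col=1): c = 0.0160 + -0.2800i → escape time 9
(row=0, col=2): c = 0.1820 + -0.2800i → escape time 9
(row=0, col=3): c = 0.3480 + -0.2800i → escape time 9
(row=0, col=4): c = 0.5140 + -0.2800i → escape time 5
(row=0, col=5): c = 0.6800 + -0.2800i → escape time 3
(row=1, col=0): c = -0.1500 + -0.6367i → escape time 9
(row=1, col=1): c = 0.0160 + -0.6367i → escape time 9
(row=1, col=2): c = 0.1820 + -0.6367i → escape time 9
(row=1, col=3): c = 0.3480 + -0.6367i → escape time 9
(row=1, col=4): c = 0.5140 + -0.6367i → escape time 4
(row=1, col=5): c = 0.6800 + -0.6367i → escape time 3
(row=2, col=0): c = -0.1500 + -0.9933i → escape time 9
(row=2, col=1): c = 0.0160 + -0.9933i → escape time 6
(row=2, col=2): c = 0.1820 + -0.9933i → escape time 4
(row=2, col=3): c = 0.3480 + -0.9933i → escape time 3
(row=2, col=4): c = 0.5140 + -0.9933i → escape time 2
(row=2, col=5): c = 0.6800 + -0.9933i → escape time 2
(row=3, col=0): c = -0.1500 + -1.3500i → escape time 2
(row=3, col=1): c = 0.0160 + -1.3500i → escape time 2
(row=3, col=2): c = 0.1820 + -1.3500i → escape time 2
(row=3, col=3): c = 0.3480 + -1.3500i → escape time 2
(row=3, col=4): c = 0.5140 + -1.3500i → escape time 2
(row=3, col=5): c = 0.6800 + -1.3500i → escape time 2

Answer: 999953
999943
964322
222222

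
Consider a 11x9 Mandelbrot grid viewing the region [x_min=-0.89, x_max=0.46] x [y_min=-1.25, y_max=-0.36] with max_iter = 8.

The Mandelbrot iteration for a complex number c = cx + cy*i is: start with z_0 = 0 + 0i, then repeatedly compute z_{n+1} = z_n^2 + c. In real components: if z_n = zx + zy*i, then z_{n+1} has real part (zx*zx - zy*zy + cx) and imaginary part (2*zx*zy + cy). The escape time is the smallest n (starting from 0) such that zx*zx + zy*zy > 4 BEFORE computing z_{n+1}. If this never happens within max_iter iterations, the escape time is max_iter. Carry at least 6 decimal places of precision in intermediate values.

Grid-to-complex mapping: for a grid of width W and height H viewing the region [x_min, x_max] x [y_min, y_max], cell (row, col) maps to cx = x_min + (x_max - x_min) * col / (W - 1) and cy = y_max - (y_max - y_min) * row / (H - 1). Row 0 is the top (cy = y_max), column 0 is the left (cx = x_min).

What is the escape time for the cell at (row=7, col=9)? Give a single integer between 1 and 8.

Answer: 2

Derivation:
z_0 = 0 + 0i, c = 0.3250 + -1.1387i
Iter 1: z = 0.3250 + -1.1387i, |z|^2 = 1.4024
Iter 2: z = -0.8661 + -1.8789i, |z|^2 = 4.2806
Escaped at iteration 2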